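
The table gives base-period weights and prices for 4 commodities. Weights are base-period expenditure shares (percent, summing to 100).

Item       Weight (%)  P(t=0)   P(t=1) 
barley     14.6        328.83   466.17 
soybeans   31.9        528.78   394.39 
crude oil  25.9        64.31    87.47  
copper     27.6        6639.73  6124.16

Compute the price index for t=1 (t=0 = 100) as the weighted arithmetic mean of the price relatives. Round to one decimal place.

105.2

barley: 14.6 × (466.17/328.83) = 14.6 × 1.417663 = 20.6979
soybeans: 31.9 × (394.39/528.78) = 31.9 × 0.745849 = 23.7926
crude oil: 25.9 × (87.47/64.31) = 25.9 × 1.360131 = 35.2274
copper: 27.6 × (6124.16/6639.73) = 27.6 × 0.922351 = 25.4569
Index = Σ wᵢ·(p₁ᵢ/p₀ᵢ) = 20.6979 + 23.7926 + 35.2274 + 25.4569 = 105.1747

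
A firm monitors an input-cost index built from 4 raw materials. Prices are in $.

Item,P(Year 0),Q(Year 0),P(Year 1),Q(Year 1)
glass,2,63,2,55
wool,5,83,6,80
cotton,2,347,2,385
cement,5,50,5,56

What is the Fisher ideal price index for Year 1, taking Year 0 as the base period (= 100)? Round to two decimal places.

Laspeyres component (base-period weights):
ΣP(Year 1)Q(Year 0) = 2×63 + 6×83 + 2×347 + 5×50 = 126 + 498 + 694 + 250 = 1568
ΣP(Year 0)Q(Year 0) = 2×63 + 5×83 + 2×347 + 5×50 = 126 + 415 + 694 + 250 = 1485
L = 1568 / 1485 × 100 = 105.5892
Paasche component (current-period weights):
ΣP(Year 1)Q(Year 1) = 2×55 + 6×80 + 2×385 + 5×56 = 110 + 480 + 770 + 280 = 1640
ΣP(Year 0)Q(Year 1) = 2×55 + 5×80 + 2×385 + 5×56 = 110 + 400 + 770 + 280 = 1560
P = 1640 / 1560 × 100 = 105.1282
Fisher = √(L × P) = √(105.5892 × 105.1282) = 105.3585

105.36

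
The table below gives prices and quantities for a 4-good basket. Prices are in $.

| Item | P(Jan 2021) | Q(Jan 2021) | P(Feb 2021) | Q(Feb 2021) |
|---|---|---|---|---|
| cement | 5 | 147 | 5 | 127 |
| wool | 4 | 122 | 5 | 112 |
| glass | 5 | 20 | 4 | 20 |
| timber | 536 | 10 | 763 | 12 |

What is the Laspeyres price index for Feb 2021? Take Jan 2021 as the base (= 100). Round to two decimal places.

Laspeyres price index uses base-period quantities as weights.
ΣP(Feb 2021)·Q(Jan 2021) = 5×147 + 5×122 + 4×20 + 763×10 = 735 + 610 + 80 + 7630 = 9055
ΣP(Jan 2021)·Q(Jan 2021) = 5×147 + 4×122 + 5×20 + 536×10 = 735 + 488 + 100 + 5360 = 6683
Index = 9055 / 6683 × 100 = 135.4930

135.49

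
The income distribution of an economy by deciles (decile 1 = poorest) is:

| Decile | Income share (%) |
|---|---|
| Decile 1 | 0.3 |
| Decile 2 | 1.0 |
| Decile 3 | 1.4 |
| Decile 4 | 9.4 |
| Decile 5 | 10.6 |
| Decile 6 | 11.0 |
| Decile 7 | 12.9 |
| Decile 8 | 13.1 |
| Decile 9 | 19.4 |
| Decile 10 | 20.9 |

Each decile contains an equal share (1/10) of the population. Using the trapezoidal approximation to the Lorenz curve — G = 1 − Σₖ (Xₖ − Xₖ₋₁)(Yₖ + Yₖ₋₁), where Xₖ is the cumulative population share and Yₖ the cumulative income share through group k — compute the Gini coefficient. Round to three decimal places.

0.384

Cumulative income shares Yₖ: 0.0030, 0.0130, 0.0270, 0.1210, 0.2270, 0.3370, 0.4660, 0.5970, 0.7910, 1.0000
Σ (Xₖ−Xₖ₋₁)(Yₖ+Yₖ₋₁) = (1/10)(0.0030+0.0000) + (1/10)(0.0130+0.0030) + (1/10)(0.0270+0.0130) + (1/10)(0.1210+0.0270) + (1/10)(0.2270+0.1210) + (1/10)(0.3370+0.2270) + (1/10)(0.4660+0.3370) + (1/10)(0.5970+0.4660) + (1/10)(0.7910+0.5970) + (1/10)(1.0000+0.7910)
  = 0.0003 + 0.0016 + 0.0040 + 0.0148 + 0.0348 + 0.0564 + 0.0803 + 0.1063 + 0.1388 + 0.1791 = 0.6164
G = 1 − 0.6164 = 0.3836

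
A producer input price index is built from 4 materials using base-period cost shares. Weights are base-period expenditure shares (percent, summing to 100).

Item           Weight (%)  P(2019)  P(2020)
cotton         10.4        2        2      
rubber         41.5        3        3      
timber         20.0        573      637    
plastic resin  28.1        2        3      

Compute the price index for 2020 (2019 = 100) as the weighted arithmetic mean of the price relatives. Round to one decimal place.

cotton: 10.4 × (2/2) = 10.4 × 1.000000 = 10.4000
rubber: 41.5 × (3/3) = 41.5 × 1.000000 = 41.5000
timber: 20.0 × (637/573) = 20.0 × 1.111693 = 22.2339
plastic resin: 28.1 × (3/2) = 28.1 × 1.500000 = 42.1500
Index = Σ wᵢ·(p₁ᵢ/p₀ᵢ) = 10.4000 + 41.5000 + 22.2339 + 42.1500 = 116.2839

116.3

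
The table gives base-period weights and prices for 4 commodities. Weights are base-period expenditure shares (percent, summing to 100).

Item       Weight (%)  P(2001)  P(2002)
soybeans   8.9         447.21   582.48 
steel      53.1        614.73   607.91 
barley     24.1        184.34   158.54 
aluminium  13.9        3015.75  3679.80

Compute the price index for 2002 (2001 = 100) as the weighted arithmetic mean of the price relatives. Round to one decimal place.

101.8

soybeans: 8.9 × (582.48/447.21) = 8.9 × 1.302475 = 11.5920
steel: 53.1 × (607.91/614.73) = 53.1 × 0.988906 = 52.5109
barley: 24.1 × (158.54/184.34) = 24.1 × 0.860041 = 20.7270
aluminium: 13.9 × (3679.80/3015.75) = 13.9 × 1.220194 = 16.9607
Index = Σ wᵢ·(p₁ᵢ/p₀ᵢ) = 11.5920 + 52.5109 + 20.7270 + 16.9607 = 101.7906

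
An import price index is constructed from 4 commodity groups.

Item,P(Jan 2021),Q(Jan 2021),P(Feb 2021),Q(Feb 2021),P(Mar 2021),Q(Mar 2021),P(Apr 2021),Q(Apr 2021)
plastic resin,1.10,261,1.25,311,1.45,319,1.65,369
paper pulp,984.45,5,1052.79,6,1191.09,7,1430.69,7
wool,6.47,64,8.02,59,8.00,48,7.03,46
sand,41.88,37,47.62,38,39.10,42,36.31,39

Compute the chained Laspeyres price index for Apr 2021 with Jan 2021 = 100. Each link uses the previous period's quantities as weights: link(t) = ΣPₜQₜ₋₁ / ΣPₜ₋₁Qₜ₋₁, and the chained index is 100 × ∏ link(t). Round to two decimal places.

133.55

Link Jan 2021→Feb 2021:
ΣP(Feb 2021)Q(Jan 2021) = 1.25×261 + 1052.79×5 + 8.02×64 + 47.62×37 = 326.25 + 5263.95 + 513.28 + 1761.94 = 7865.42
ΣP(Jan 2021)Q(Jan 2021) = 1.10×261 + 984.45×5 + 6.47×64 + 41.88×37 = 287.1 + 4922.25 + 414.08 + 1549.56 = 7172.99
link = 7865.42/7172.99 = 1.096533
Link Feb 2021→Mar 2021:
ΣP(Mar 2021)Q(Feb 2021) = 1.45×311 + 1191.09×6 + 8.00×59 + 39.10×38 = 450.95 + 7146.54 + 472 + 1485.8 = 9555.29
ΣP(Feb 2021)Q(Feb 2021) = 1.25×311 + 1052.79×6 + 8.02×59 + 47.62×38 = 388.75 + 6316.74 + 473.18 + 1809.56 = 8988.23
link = 9555.29/8988.23 = 1.063089
Link Mar 2021→Apr 2021:
ΣP(Apr 2021)Q(Mar 2021) = 1.65×319 + 1430.69×7 + 7.03×48 + 36.31×42 = 526.35 + 10014.83 + 337.44 + 1525.02 = 12403.64
ΣP(Mar 2021)Q(Mar 2021) = 1.45×319 + 1191.09×7 + 8.00×48 + 39.10×42 = 462.55 + 8337.63 + 384 + 1642.2 = 10826.38
link = 12403.64/10826.38 = 1.145687
Chained index = 100 × 1.096533 × 1.063089 × 1.145687 = 133.5541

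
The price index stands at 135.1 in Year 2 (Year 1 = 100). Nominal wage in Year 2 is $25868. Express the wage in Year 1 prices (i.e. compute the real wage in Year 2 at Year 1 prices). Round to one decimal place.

19147.3

Real = Nominal ÷ (Index/100) = 25868 ÷ (135.1/100)
     = 25868 ÷ 1.351 = 19147.2983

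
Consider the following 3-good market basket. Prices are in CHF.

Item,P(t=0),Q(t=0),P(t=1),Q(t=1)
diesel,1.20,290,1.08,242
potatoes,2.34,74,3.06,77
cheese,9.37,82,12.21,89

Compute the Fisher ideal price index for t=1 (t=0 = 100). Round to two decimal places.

120.44

Laspeyres component (base-period weights):
ΣP(t=1)Q(t=0) = 1.08×290 + 3.06×74 + 12.21×82 = 313.2 + 226.44 + 1001.22 = 1540.86
ΣP(t=0)Q(t=0) = 1.20×290 + 2.34×74 + 9.37×82 = 348 + 173.16 + 768.34 = 1289.5
L = 1540.86 / 1289.5 × 100 = 119.4928
Paasche component (current-period weights):
ΣP(t=1)Q(t=1) = 1.08×242 + 3.06×77 + 12.21×89 = 261.36 + 235.62 + 1086.69 = 1583.67
ΣP(t=0)Q(t=1) = 1.20×242 + 2.34×77 + 9.37×89 = 290.4 + 180.18 + 833.93 = 1304.51
P = 1583.67 / 1304.51 × 100 = 121.3996
Fisher = √(L × P) = √(119.4928 × 121.3996) = 120.4424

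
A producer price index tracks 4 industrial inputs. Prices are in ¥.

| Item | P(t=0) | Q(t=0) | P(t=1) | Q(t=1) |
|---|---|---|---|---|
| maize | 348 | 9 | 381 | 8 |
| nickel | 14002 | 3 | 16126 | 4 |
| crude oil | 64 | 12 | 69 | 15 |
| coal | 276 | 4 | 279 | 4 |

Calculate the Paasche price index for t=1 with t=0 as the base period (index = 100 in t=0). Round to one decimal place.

Paasche price index uses current-period quantities as weights.
ΣP(t=1)·Q(t=1) = 381×8 + 16126×4 + 69×15 + 279×4 = 3048 + 64504 + 1035 + 1116 = 69703
ΣP(t=0)·Q(t=1) = 348×8 + 14002×4 + 64×15 + 276×4 = 2784 + 56008 + 960 + 1104 = 60856
Index = 69703 / 60856 × 100 = 114.5376

114.5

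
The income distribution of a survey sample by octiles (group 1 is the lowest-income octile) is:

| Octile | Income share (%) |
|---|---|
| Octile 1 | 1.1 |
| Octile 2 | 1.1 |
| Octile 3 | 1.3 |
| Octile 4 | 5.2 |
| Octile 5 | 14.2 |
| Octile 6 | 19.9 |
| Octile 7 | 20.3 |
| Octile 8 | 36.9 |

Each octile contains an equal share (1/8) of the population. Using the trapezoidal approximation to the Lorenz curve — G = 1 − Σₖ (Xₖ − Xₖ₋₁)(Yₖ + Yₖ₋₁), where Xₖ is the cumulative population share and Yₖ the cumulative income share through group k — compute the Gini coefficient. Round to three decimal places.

Cumulative income shares Yₖ: 0.0110, 0.0220, 0.0350, 0.0870, 0.2290, 0.4280, 0.6310, 1.0000
Σ (Xₖ−Xₖ₋₁)(Yₖ+Yₖ₋₁) = (1/8)(0.0110+0.0000) + (1/8)(0.0220+0.0110) + (1/8)(0.0350+0.0220) + (1/8)(0.0870+0.0350) + (1/8)(0.2290+0.0870) + (1/8)(0.4280+0.2290) + (1/8)(0.6310+0.4280) + (1/8)(1.0000+0.6310)
  = 0.0014 + 0.0041 + 0.0071 + 0.0153 + 0.0395 + 0.0821 + 0.1324 + 0.2039 = 0.4857
G = 1 − 0.4857 = 0.5143

0.514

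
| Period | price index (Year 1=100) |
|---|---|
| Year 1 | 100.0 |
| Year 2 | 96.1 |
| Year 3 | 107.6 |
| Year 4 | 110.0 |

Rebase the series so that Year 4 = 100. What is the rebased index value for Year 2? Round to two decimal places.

87.36

Rebased(Year 2) = 96.1 / 110.0 × 100 = 87.3636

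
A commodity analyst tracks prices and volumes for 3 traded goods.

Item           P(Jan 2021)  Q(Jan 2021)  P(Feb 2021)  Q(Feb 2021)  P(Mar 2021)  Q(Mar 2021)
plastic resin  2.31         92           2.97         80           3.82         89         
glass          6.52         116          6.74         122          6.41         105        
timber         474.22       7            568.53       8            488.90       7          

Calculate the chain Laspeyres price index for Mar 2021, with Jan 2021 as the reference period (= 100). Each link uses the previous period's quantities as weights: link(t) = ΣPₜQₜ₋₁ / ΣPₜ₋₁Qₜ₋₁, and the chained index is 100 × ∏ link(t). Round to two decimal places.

Link Jan 2021→Feb 2021:
ΣP(Feb 2021)Q(Jan 2021) = 2.97×92 + 6.74×116 + 568.53×7 = 273.24 + 781.84 + 3979.71 = 5034.79
ΣP(Jan 2021)Q(Jan 2021) = 2.31×92 + 6.52×116 + 474.22×7 = 212.52 + 756.32 + 3319.54 = 4288.38
link = 5034.79/4288.38 = 1.174054
Link Feb 2021→Mar 2021:
ΣP(Mar 2021)Q(Feb 2021) = 3.82×80 + 6.41×122 + 488.90×8 = 305.6 + 782.02 + 3911.2 = 4998.82
ΣP(Feb 2021)Q(Feb 2021) = 2.97×80 + 6.74×122 + 568.53×8 = 237.6 + 822.28 + 4548.24 = 5608.12
link = 4998.82/5608.12 = 0.891354
Chained index = 100 × 1.174054 × 0.891354 = 104.6498

104.65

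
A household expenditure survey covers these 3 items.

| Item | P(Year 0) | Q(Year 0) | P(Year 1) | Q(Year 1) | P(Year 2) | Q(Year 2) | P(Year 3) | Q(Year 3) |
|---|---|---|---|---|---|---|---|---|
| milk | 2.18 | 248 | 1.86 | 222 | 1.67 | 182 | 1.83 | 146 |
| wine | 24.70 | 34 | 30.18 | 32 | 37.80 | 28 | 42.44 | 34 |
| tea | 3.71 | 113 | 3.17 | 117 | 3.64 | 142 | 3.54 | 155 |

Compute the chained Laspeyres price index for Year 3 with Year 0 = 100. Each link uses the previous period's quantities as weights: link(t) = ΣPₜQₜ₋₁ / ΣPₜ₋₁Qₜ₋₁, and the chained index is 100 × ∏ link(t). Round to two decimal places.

126.66

Link Year 0→Year 1:
ΣP(Year 1)Q(Year 0) = 1.86×248 + 30.18×34 + 3.17×113 = 461.28 + 1026.12 + 358.21 = 1845.61
ΣP(Year 0)Q(Year 0) = 2.18×248 + 24.70×34 + 3.71×113 = 540.64 + 839.8 + 419.23 = 1799.67
link = 1845.61/1799.67 = 1.025527
Link Year 1→Year 2:
ΣP(Year 2)Q(Year 1) = 1.67×222 + 37.80×32 + 3.64×117 = 370.74 + 1209.6 + 425.88 = 2006.22
ΣP(Year 1)Q(Year 1) = 1.86×222 + 30.18×32 + 3.17×117 = 412.92 + 965.76 + 370.89 = 1749.57
link = 2006.22/1749.57 = 1.146693
Link Year 2→Year 3:
ΣP(Year 3)Q(Year 2) = 1.83×182 + 42.44×28 + 3.54×142 = 333.06 + 1188.32 + 502.68 = 2024.06
ΣP(Year 2)Q(Year 2) = 1.67×182 + 37.80×28 + 3.64×142 = 303.94 + 1058.4 + 516.88 = 1879.22
link = 2024.06/1879.22 = 1.077075
Chained index = 100 × 1.025527 × 1.146693 × 1.077075 = 126.6602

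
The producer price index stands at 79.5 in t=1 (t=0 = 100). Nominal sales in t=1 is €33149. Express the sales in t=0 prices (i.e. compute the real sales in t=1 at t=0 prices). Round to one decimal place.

41696.9

Real = Nominal ÷ (Index/100) = 33149 ÷ (79.5/100)
     = 33149 ÷ 0.795 = 41696.8553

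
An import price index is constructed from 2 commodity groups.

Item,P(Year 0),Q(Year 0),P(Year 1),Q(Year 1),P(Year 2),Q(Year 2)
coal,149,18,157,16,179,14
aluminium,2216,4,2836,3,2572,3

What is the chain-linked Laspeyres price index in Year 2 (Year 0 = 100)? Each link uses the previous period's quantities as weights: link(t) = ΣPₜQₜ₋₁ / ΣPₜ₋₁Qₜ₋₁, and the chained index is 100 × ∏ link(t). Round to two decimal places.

117.83

Link Year 0→Year 1:
ΣP(Year 1)Q(Year 0) = 157×18 + 2836×4 = 2826 + 11344 = 14170
ΣP(Year 0)Q(Year 0) = 149×18 + 2216×4 = 2682 + 8864 = 11546
link = 14170/11546 = 1.227265
Link Year 1→Year 2:
ΣP(Year 2)Q(Year 1) = 179×16 + 2572×3 = 2864 + 7716 = 10580
ΣP(Year 1)Q(Year 1) = 157×16 + 2836×3 = 2512 + 8508 = 11020
link = 10580/11020 = 0.960073
Chained index = 100 × 1.227265 × 0.960073 = 117.8263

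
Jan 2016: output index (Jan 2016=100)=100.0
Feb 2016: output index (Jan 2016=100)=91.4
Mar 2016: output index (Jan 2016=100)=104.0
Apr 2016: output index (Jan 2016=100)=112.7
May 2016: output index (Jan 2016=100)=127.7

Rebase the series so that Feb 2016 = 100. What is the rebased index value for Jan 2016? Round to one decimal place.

109.4

Rebased(Jan 2016) = 100.0 / 91.4 × 100 = 109.4092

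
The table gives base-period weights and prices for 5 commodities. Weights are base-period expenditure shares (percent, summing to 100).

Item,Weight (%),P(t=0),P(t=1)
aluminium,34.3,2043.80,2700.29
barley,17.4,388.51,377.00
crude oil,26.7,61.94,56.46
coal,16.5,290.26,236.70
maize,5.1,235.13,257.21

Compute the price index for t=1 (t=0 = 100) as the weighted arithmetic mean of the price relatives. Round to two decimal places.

105.57

aluminium: 34.3 × (2700.29/2043.80) = 34.3 × 1.321210 = 45.3175
barley: 17.4 × (377.00/388.51) = 17.4 × 0.970374 = 16.8845
crude oil: 26.7 × (56.46/61.94) = 26.7 × 0.911527 = 24.3378
coal: 16.5 × (236.70/290.26) = 16.5 × 0.815476 = 13.4554
maize: 5.1 × (257.21/235.13) = 5.1 × 1.093905 = 5.5789
Index = Σ wᵢ·(p₁ᵢ/p₀ᵢ) = 45.3175 + 16.8845 + 24.3378 + 13.4554 + 5.5789 = 105.5741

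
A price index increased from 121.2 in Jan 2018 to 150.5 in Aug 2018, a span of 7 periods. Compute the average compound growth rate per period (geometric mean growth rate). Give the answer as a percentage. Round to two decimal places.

Growth factor = (150.5/121.2)^(1/7) = (1.241749)^(1/7) = 1.031415
Growth rate = 1.031415 − 1 = 0.031415 = 3.1415%

3.14%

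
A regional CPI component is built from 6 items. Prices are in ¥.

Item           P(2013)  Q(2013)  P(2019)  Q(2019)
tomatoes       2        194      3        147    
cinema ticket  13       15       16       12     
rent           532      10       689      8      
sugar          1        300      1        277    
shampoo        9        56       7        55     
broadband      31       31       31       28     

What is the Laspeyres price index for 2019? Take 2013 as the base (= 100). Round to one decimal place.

Laspeyres price index uses base-period quantities as weights.
ΣP(2019)·Q(2013) = 3×194 + 16×15 + 689×10 + 1×300 + 7×56 + 31×31 = 582 + 240 + 6890 + 300 + 392 + 961 = 9365
ΣP(2013)·Q(2013) = 2×194 + 13×15 + 532×10 + 1×300 + 9×56 + 31×31 = 388 + 195 + 5320 + 300 + 504 + 961 = 7668
Index = 9365 / 7668 × 100 = 122.1309

122.1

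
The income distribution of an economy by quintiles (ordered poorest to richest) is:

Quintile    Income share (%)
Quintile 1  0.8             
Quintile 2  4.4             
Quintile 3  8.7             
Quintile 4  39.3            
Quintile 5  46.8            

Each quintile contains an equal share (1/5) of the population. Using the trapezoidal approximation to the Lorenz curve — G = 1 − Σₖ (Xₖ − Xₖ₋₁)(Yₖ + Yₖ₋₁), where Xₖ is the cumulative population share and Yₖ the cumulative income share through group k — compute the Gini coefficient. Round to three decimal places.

Cumulative income shares Yₖ: 0.0080, 0.0520, 0.1390, 0.5320, 1.0000
Σ (Xₖ−Xₖ₋₁)(Yₖ+Yₖ₋₁) = (1/5)(0.0080+0.0000) + (1/5)(0.0520+0.0080) + (1/5)(0.1390+0.0520) + (1/5)(0.5320+0.1390) + (1/5)(1.0000+0.5320)
  = 0.0016 + 0.0120 + 0.0382 + 0.1342 + 0.3064 = 0.4924
G = 1 − 0.4924 = 0.5076

0.508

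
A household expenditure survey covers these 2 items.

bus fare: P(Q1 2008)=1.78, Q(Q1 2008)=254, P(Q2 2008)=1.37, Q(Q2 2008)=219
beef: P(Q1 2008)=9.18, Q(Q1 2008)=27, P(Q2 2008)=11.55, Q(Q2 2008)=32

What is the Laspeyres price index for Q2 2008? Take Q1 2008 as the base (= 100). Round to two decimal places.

Laspeyres price index uses base-period quantities as weights.
ΣP(Q2 2008)·Q(Q1 2008) = 1.37×254 + 11.55×27 = 347.98 + 311.85 = 659.83
ΣP(Q1 2008)·Q(Q1 2008) = 1.78×254 + 9.18×27 = 452.12 + 247.86 = 699.98
Index = 659.83 / 699.98 × 100 = 94.2641

94.26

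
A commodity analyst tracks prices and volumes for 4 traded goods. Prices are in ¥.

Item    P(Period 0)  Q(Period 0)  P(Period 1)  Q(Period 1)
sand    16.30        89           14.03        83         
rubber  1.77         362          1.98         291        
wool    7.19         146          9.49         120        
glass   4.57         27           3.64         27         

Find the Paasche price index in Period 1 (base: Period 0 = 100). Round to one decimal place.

Paasche price index uses current-period quantities as weights.
ΣP(Period 1)·Q(Period 1) = 14.03×83 + 1.98×291 + 9.49×120 + 3.64×27 = 1164.49 + 576.18 + 1138.8 + 98.28 = 2977.75
ΣP(Period 0)·Q(Period 1) = 16.30×83 + 1.77×291 + 7.19×120 + 4.57×27 = 1352.9 + 515.07 + 862.8 + 123.39 = 2854.16
Index = 2977.75 / 2854.16 × 100 = 104.3302

104.3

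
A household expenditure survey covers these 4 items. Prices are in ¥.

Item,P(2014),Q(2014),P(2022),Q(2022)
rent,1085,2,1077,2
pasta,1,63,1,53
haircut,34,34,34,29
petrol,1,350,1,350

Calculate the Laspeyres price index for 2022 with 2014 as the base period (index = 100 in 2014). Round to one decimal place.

99.6

Laspeyres price index uses base-period quantities as weights.
ΣP(2022)·Q(2014) = 1077×2 + 1×63 + 34×34 + 1×350 = 2154 + 63 + 1156 + 350 = 3723
ΣP(2014)·Q(2014) = 1085×2 + 1×63 + 34×34 + 1×350 = 2170 + 63 + 1156 + 350 = 3739
Index = 3723 / 3739 × 100 = 99.5721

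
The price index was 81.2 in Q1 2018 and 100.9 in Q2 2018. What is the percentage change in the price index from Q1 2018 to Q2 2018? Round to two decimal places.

Change = (100.9 − 81.2) / 81.2 × 100
       = 19.7 / 81.2 × 100 = 24.2611%

24.26%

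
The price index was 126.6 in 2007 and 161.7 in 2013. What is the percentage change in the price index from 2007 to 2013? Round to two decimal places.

27.73%

Change = (161.7 − 126.6) / 126.6 × 100
       = 35.1 / 126.6 × 100 = 27.7251%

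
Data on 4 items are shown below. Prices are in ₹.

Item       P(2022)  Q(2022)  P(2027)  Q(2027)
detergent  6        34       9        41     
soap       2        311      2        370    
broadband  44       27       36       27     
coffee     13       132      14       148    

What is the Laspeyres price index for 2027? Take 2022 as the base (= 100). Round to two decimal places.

100.48

Laspeyres price index uses base-period quantities as weights.
ΣP(2027)·Q(2022) = 9×34 + 2×311 + 36×27 + 14×132 = 306 + 622 + 972 + 1848 = 3748
ΣP(2022)·Q(2022) = 6×34 + 2×311 + 44×27 + 13×132 = 204 + 622 + 1188 + 1716 = 3730
Index = 3748 / 3730 × 100 = 100.4826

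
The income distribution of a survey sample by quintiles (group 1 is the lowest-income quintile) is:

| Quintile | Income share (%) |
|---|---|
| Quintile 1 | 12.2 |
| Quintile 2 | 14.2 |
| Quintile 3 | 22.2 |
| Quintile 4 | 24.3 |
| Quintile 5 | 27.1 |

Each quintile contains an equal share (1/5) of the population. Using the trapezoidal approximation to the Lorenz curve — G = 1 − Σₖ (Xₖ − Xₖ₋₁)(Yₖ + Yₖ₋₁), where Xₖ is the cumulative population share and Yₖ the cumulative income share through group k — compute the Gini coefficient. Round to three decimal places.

0.160

Cumulative income shares Yₖ: 0.1220, 0.2640, 0.4860, 0.7290, 1.0000
Σ (Xₖ−Xₖ₋₁)(Yₖ+Yₖ₋₁) = (1/5)(0.1220+0.0000) + (1/5)(0.2640+0.1220) + (1/5)(0.4860+0.2640) + (1/5)(0.7290+0.4860) + (1/5)(1.0000+0.7290)
  = 0.0244 + 0.0772 + 0.1500 + 0.2430 + 0.3458 = 0.8404
G = 1 − 0.8404 = 0.1596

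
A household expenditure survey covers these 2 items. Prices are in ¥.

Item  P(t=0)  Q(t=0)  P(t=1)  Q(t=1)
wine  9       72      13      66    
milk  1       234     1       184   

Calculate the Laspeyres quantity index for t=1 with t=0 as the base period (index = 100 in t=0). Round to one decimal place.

88.2

Laspeyres quantity index uses base-period prices as weights.
ΣP(t=0)·Q(t=1) = 9×66 + 1×184 = 594 + 184 = 778
ΣP(t=0)·Q(t=0) = 9×72 + 1×234 = 648 + 234 = 882
Index = 778 / 882 × 100 = 88.2086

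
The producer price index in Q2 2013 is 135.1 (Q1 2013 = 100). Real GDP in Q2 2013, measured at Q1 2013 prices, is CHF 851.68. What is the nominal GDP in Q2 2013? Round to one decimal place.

Nominal = Real × (Index/100) = 851.68 × (135.1/100)
        = 851.68 × 1.351 = 1150.6197

1150.6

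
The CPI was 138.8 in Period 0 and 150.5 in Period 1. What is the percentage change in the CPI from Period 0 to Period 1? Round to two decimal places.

8.43%

Change = (150.5 − 138.8) / 138.8 × 100
       = 11.7 / 138.8 × 100 = 8.4294%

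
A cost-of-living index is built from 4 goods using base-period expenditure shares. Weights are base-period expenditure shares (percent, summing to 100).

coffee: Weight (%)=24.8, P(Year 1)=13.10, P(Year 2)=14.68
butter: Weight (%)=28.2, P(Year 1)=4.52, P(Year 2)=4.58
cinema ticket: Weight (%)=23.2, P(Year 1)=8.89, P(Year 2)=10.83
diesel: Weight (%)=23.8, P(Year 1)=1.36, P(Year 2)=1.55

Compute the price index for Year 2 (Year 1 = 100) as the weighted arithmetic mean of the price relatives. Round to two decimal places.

111.75

coffee: 24.8 × (14.68/13.10) = 24.8 × 1.120611 = 27.7911
butter: 28.2 × (4.58/4.52) = 28.2 × 1.013274 = 28.5743
cinema ticket: 23.2 × (10.83/8.89) = 23.2 × 1.218223 = 28.2628
diesel: 23.8 × (1.55/1.36) = 23.8 × 1.139706 = 27.1250
Index = Σ wᵢ·(p₁ᵢ/p₀ᵢ) = 27.7911 + 28.5743 + 28.2628 + 27.1250 = 111.7532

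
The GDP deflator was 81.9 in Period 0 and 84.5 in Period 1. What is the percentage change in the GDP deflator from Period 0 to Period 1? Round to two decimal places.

3.17%

Change = (84.5 − 81.9) / 81.9 × 100
       = 2.6 / 81.9 × 100 = 3.1746%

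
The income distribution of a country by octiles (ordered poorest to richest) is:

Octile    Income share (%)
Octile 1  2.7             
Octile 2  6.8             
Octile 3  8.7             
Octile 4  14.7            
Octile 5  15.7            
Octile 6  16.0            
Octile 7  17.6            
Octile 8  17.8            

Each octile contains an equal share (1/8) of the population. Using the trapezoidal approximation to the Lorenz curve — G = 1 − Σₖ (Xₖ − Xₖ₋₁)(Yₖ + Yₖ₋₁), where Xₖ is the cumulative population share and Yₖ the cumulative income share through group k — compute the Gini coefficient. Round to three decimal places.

0.228

Cumulative income shares Yₖ: 0.0270, 0.0950, 0.1820, 0.3290, 0.4860, 0.6460, 0.8220, 1.0000
Σ (Xₖ−Xₖ₋₁)(Yₖ+Yₖ₋₁) = (1/8)(0.0270+0.0000) + (1/8)(0.0950+0.0270) + (1/8)(0.1820+0.0950) + (1/8)(0.3290+0.1820) + (1/8)(0.4860+0.3290) + (1/8)(0.6460+0.4860) + (1/8)(0.8220+0.6460) + (1/8)(1.0000+0.8220)
  = 0.0034 + 0.0152 + 0.0346 + 0.0639 + 0.1019 + 0.1415 + 0.1835 + 0.2278 = 0.7718
G = 1 − 0.7718 = 0.2282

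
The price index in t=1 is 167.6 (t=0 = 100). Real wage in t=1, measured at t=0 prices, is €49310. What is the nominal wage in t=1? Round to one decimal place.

82643.6

Nominal = Real × (Index/100) = 49310 × (167.6/100)
        = 49310 × 1.676 = 82643.5600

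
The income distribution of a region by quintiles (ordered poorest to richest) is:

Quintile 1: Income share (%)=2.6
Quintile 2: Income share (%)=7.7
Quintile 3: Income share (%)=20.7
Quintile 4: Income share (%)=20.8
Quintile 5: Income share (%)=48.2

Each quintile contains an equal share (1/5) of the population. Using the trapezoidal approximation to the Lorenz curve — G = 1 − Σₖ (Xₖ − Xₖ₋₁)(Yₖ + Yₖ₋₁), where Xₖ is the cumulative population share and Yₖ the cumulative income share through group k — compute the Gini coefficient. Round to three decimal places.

Cumulative income shares Yₖ: 0.0260, 0.1030, 0.3100, 0.5180, 1.0000
Σ (Xₖ−Xₖ₋₁)(Yₖ+Yₖ₋₁) = (1/5)(0.0260+0.0000) + (1/5)(0.1030+0.0260) + (1/5)(0.3100+0.1030) + (1/5)(0.5180+0.3100) + (1/5)(1.0000+0.5180)
  = 0.0052 + 0.0258 + 0.0826 + 0.1656 + 0.3036 = 0.5828
G = 1 − 0.5828 = 0.4172

0.417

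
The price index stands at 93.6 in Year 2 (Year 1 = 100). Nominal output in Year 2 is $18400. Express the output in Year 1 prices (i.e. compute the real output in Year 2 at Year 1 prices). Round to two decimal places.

19658.12

Real = Nominal ÷ (Index/100) = 18400 ÷ (93.6/100)
     = 18400 ÷ 0.936 = 19658.1197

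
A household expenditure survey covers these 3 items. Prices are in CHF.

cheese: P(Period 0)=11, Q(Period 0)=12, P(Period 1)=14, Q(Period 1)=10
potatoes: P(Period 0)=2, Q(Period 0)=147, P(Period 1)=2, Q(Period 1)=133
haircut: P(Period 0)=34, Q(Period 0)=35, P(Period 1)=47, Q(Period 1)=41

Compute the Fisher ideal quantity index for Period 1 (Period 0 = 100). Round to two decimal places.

110.13

Laspeyres component (base-period weights):
ΣP(Period 0)Q(Period 1) = 11×10 + 2×133 + 34×41 = 110 + 266 + 1394 = 1770
ΣP(Period 0)Q(Period 0) = 11×12 + 2×147 + 34×35 = 132 + 294 + 1190 = 1616
L = 1770 / 1616 × 100 = 109.5297
Paasche component (current-period weights):
ΣP(Period 1)Q(Period 1) = 14×10 + 2×133 + 47×41 = 140 + 266 + 1927 = 2333
ΣP(Period 1)Q(Period 0) = 14×12 + 2×147 + 47×35 = 168 + 294 + 1645 = 2107
P = 2333 / 2107 × 100 = 110.7262
Fisher = √(L × P) = √(109.5297 × 110.7262) = 110.1263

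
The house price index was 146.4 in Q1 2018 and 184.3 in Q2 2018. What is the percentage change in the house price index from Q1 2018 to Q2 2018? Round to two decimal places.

Change = (184.3 − 146.4) / 146.4 × 100
       = 37.9 / 146.4 × 100 = 25.8880%

25.89%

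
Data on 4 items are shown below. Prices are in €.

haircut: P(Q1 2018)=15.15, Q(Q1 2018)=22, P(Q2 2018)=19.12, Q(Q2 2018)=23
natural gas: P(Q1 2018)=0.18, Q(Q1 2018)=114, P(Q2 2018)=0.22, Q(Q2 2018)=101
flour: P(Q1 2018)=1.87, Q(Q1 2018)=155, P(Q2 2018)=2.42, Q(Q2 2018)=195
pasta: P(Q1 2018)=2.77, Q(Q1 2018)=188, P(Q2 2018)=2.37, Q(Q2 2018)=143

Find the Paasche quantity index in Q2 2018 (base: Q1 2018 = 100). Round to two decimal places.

100.51

Paasche quantity index uses current-period prices as weights.
ΣP(Q2 2018)·Q(Q2 2018) = 19.12×23 + 0.22×101 + 2.42×195 + 2.37×143 = 439.76 + 22.22 + 471.9 + 338.91 = 1272.79
ΣP(Q2 2018)·Q(Q1 2018) = 19.12×22 + 0.22×114 + 2.42×155 + 2.37×188 = 420.64 + 25.08 + 375.1 + 445.56 = 1266.38
Index = 1272.79 / 1266.38 × 100 = 100.5062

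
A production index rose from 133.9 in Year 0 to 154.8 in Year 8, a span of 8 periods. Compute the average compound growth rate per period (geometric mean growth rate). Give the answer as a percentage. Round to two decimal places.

1.83%

Growth factor = (154.8/133.9)^(1/8) = (1.156087)^(1/8) = 1.018295
Growth rate = 1.018295 − 1 = 0.018295 = 1.8295%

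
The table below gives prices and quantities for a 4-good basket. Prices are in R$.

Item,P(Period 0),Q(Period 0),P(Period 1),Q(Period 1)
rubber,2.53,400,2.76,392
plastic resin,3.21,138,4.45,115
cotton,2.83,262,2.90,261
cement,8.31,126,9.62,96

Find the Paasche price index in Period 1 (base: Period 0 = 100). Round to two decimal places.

Paasche price index uses current-period quantities as weights.
ΣP(Period 1)·Q(Period 1) = 2.76×392 + 4.45×115 + 2.90×261 + 9.62×96 = 1081.92 + 511.75 + 756.9 + 923.52 = 3274.09
ΣP(Period 0)·Q(Period 1) = 2.53×392 + 3.21×115 + 2.83×261 + 8.31×96 = 991.76 + 369.15 + 738.63 + 797.76 = 2897.3
Index = 3274.09 / 2897.3 × 100 = 113.0049

113.00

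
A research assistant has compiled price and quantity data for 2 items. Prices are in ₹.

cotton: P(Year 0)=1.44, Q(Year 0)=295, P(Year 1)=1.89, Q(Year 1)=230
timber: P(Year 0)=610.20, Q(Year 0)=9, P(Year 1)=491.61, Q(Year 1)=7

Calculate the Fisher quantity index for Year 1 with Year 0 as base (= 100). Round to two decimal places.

77.80

Laspeyres component (base-period weights):
ΣP(Year 0)Q(Year 1) = 1.44×230 + 610.20×7 = 331.2 + 4271.4 = 4602.6
ΣP(Year 0)Q(Year 0) = 1.44×295 + 610.20×9 = 424.8 + 5491.8 = 5916.6
L = 4602.6 / 5916.6 × 100 = 77.7913
Paasche component (current-period weights):
ΣP(Year 1)Q(Year 1) = 1.89×230 + 491.61×7 = 434.7 + 3441.27 = 3875.97
ΣP(Year 1)Q(Year 0) = 1.89×295 + 491.61×9 = 557.55 + 4424.49 = 4982.04
P = 3875.97 / 4982.04 × 100 = 77.7989
Fisher = √(L × P) = √(77.7913 × 77.7989) = 77.7951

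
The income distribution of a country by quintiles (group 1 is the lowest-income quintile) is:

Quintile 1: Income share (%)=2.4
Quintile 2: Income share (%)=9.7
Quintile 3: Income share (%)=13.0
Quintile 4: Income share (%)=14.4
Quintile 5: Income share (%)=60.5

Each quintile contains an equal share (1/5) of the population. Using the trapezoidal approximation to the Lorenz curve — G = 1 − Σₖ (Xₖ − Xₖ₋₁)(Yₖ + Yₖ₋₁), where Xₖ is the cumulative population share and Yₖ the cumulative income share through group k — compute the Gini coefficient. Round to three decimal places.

Cumulative income shares Yₖ: 0.0240, 0.1210, 0.2510, 0.3950, 1.0000
Σ (Xₖ−Xₖ₋₁)(Yₖ+Yₖ₋₁) = (1/5)(0.0240+0.0000) + (1/5)(0.1210+0.0240) + (1/5)(0.2510+0.1210) + (1/5)(0.3950+0.2510) + (1/5)(1.0000+0.3950)
  = 0.0048 + 0.0290 + 0.0744 + 0.1292 + 0.2790 = 0.5164
G = 1 − 0.5164 = 0.4836

0.484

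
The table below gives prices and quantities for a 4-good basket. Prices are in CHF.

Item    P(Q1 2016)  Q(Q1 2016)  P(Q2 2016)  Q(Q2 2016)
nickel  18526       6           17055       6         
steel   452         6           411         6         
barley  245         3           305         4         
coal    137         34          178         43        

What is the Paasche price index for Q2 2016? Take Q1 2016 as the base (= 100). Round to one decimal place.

Paasche price index uses current-period quantities as weights.
ΣP(Q2 2016)·Q(Q2 2016) = 17055×6 + 411×6 + 305×4 + 178×43 = 102330 + 2466 + 1220 + 7654 = 113670
ΣP(Q1 2016)·Q(Q2 2016) = 18526×6 + 452×6 + 245×4 + 137×43 = 111156 + 2712 + 980 + 5891 = 120739
Index = 113670 / 120739 × 100 = 94.1452

94.1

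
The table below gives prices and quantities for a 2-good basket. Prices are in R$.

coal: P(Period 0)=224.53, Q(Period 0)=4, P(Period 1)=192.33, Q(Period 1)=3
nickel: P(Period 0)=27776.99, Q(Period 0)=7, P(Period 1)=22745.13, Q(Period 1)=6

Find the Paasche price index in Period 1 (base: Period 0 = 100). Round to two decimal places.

Paasche price index uses current-period quantities as weights.
ΣP(Period 1)·Q(Period 1) = 192.33×3 + 22745.13×6 = 576.99 + 136470.78 = 137047.77
ΣP(Period 0)·Q(Period 1) = 224.53×3 + 27776.99×6 = 673.59 + 166661.94 = 167335.53
Index = 137047.77 / 167335.53 × 100 = 81.9000

81.90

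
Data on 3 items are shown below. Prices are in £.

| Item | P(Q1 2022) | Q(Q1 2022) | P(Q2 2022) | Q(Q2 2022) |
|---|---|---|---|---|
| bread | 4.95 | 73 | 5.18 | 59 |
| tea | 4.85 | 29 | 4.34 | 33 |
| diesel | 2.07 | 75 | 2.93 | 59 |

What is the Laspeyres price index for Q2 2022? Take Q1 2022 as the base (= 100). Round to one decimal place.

Laspeyres price index uses base-period quantities as weights.
ΣP(Q2 2022)·Q(Q1 2022) = 5.18×73 + 4.34×29 + 2.93×75 = 378.14 + 125.86 + 219.75 = 723.75
ΣP(Q1 2022)·Q(Q1 2022) = 4.95×73 + 4.85×29 + 2.07×75 = 361.35 + 140.65 + 155.25 = 657.25
Index = 723.75 / 657.25 × 100 = 110.1179

110.1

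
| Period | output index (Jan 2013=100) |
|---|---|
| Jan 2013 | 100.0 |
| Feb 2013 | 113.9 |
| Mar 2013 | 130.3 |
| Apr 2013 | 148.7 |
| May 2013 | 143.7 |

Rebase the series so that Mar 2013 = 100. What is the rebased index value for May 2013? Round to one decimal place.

Rebased(May 2013) = 143.7 / 130.3 × 100 = 110.2840

110.3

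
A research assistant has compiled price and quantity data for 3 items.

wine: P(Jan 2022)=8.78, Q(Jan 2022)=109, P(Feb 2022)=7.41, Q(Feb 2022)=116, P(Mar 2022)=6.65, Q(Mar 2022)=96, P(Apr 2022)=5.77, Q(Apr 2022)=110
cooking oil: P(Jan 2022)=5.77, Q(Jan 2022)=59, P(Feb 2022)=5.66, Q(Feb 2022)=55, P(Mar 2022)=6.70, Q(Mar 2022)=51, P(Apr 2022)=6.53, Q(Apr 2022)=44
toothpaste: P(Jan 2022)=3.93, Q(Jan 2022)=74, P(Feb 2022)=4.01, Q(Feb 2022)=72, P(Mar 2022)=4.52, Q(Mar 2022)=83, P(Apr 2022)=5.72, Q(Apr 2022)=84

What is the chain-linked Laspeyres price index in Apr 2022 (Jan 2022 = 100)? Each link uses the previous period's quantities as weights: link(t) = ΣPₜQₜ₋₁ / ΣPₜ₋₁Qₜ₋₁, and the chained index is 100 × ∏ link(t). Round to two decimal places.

Link Jan 2022→Feb 2022:
ΣP(Feb 2022)Q(Jan 2022) = 7.41×109 + 5.66×59 + 4.01×74 = 807.69 + 333.94 + 296.74 = 1438.37
ΣP(Jan 2022)Q(Jan 2022) = 8.78×109 + 5.77×59 + 3.93×74 = 957.02 + 340.43 + 290.82 = 1588.27
link = 1438.37/1588.27 = 0.905621
Link Feb 2022→Mar 2022:
ΣP(Mar 2022)Q(Feb 2022) = 6.65×116 + 6.70×55 + 4.52×72 = 771.4 + 368.5 + 325.44 = 1465.34
ΣP(Feb 2022)Q(Feb 2022) = 7.41×116 + 5.66×55 + 4.01×72 = 859.56 + 311.3 + 288.72 = 1459.58
link = 1465.34/1459.58 = 1.003946
Link Mar 2022→Apr 2022:
ΣP(Apr 2022)Q(Mar 2022) = 5.77×96 + 6.53×51 + 5.72×83 = 553.92 + 333.03 + 474.76 = 1361.71
ΣP(Mar 2022)Q(Mar 2022) = 6.65×96 + 6.70×51 + 4.52×83 = 638.4 + 341.7 + 375.16 = 1355.26
link = 1361.71/1355.26 = 1.004759
Chained index = 100 × 0.905621 × 1.003946 × 1.004759 = 91.3522

91.35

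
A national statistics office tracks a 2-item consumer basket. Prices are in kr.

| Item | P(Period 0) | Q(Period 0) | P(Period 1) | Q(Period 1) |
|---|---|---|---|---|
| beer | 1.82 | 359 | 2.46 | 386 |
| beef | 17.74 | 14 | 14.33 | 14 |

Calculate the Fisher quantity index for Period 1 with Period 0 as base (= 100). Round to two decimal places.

105.79

Laspeyres component (base-period weights):
ΣP(Period 0)Q(Period 1) = 1.82×386 + 17.74×14 = 702.52 + 248.36 = 950.88
ΣP(Period 0)Q(Period 0) = 1.82×359 + 17.74×14 = 653.38 + 248.36 = 901.74
L = 950.88 / 901.74 × 100 = 105.4495
Paasche component (current-period weights):
ΣP(Period 1)Q(Period 1) = 2.46×386 + 14.33×14 = 949.56 + 200.62 = 1150.18
ΣP(Period 1)Q(Period 0) = 2.46×359 + 14.33×14 = 883.14 + 200.62 = 1083.76
P = 1150.18 / 1083.76 × 100 = 106.1287
Fisher = √(L × P) = √(105.4495 × 106.1287) = 105.7885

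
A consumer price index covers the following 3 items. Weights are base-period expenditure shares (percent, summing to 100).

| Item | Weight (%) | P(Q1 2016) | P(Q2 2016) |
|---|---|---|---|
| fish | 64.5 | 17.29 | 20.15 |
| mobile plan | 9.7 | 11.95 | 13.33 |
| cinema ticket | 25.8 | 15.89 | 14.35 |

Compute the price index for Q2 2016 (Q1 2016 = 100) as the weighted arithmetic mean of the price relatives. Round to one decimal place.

fish: 64.5 × (20.15/17.29) = 64.5 × 1.165414 = 75.1692
mobile plan: 9.7 × (13.33/11.95) = 9.7 × 1.115481 = 10.8202
cinema ticket: 25.8 × (14.35/15.89) = 25.8 × 0.903084 = 23.2996
Index = Σ wᵢ·(p₁ᵢ/p₀ᵢ) = 75.1692 + 10.8202 + 23.2996 = 109.2889

109.3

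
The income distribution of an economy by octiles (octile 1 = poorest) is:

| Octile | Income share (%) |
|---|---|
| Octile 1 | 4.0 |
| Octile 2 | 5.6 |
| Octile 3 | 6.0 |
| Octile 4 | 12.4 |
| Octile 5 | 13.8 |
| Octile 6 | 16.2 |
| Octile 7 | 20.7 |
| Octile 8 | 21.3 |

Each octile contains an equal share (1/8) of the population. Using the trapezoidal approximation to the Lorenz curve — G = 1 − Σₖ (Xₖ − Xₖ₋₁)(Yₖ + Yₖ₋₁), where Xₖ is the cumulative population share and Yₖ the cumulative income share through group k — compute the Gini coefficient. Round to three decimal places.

Cumulative income shares Yₖ: 0.0400, 0.0960, 0.1560, 0.2800, 0.4180, 0.5800, 0.7870, 1.0000
Σ (Xₖ−Xₖ₋₁)(Yₖ+Yₖ₋₁) = (1/8)(0.0400+0.0000) + (1/8)(0.0960+0.0400) + (1/8)(0.1560+0.0960) + (1/8)(0.2800+0.1560) + (1/8)(0.4180+0.2800) + (1/8)(0.5800+0.4180) + (1/8)(0.7870+0.5800) + (1/8)(1.0000+0.7870)
  = 0.0050 + 0.0170 + 0.0315 + 0.0545 + 0.0873 + 0.1248 + 0.1709 + 0.2234 = 0.7143
G = 1 − 0.7143 = 0.2857

0.286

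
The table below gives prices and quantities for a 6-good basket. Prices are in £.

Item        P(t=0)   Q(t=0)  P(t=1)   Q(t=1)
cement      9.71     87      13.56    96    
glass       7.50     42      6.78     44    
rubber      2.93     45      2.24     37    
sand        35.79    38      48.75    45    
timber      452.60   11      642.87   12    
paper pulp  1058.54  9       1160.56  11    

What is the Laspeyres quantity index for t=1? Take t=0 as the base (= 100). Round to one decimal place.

116.9

Laspeyres quantity index uses base-period prices as weights.
ΣP(t=0)·Q(t=1) = 9.71×96 + 7.50×44 + 2.93×37 + 35.79×45 + 452.60×12 + 1058.54×11 = 932.16 + 330 + 108.41 + 1610.55 + 5431.2 + 11643.94 = 20056.26
ΣP(t=0)·Q(t=0) = 9.71×87 + 7.50×42 + 2.93×45 + 35.79×38 + 452.60×11 + 1058.54×9 = 844.77 + 315 + 131.85 + 1360.02 + 4978.6 + 9526.86 = 17157.1
Index = 20056.26 / 17157.1 × 100 = 116.8977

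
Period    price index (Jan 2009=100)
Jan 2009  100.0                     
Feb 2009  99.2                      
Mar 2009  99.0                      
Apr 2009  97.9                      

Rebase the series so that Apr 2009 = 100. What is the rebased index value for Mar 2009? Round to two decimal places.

Rebased(Mar 2009) = 99.0 / 97.9 × 100 = 101.1236

101.12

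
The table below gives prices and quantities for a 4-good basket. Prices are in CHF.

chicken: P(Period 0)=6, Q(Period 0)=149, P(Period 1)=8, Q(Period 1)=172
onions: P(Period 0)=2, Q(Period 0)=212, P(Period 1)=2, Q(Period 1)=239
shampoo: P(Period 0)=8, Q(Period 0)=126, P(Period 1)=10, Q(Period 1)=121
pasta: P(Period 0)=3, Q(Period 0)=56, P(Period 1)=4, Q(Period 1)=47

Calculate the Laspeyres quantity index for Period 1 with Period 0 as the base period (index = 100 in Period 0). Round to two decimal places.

105.01

Laspeyres quantity index uses base-period prices as weights.
ΣP(Period 0)·Q(Period 1) = 6×172 + 2×239 + 8×121 + 3×47 = 1032 + 478 + 968 + 141 = 2619
ΣP(Period 0)·Q(Period 0) = 6×149 + 2×212 + 8×126 + 3×56 = 894 + 424 + 1008 + 168 = 2494
Index = 2619 / 2494 × 100 = 105.0120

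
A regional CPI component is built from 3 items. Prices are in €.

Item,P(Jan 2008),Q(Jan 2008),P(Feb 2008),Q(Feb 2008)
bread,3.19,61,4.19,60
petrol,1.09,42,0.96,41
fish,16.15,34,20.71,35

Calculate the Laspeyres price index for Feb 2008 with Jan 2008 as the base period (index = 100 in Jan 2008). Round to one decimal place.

126.7

Laspeyres price index uses base-period quantities as weights.
ΣP(Feb 2008)·Q(Jan 2008) = 4.19×61 + 0.96×42 + 20.71×34 = 255.59 + 40.32 + 704.14 = 1000.05
ΣP(Jan 2008)·Q(Jan 2008) = 3.19×61 + 1.09×42 + 16.15×34 = 194.59 + 45.78 + 549.1 = 789.47
Index = 1000.05 / 789.47 × 100 = 126.6736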